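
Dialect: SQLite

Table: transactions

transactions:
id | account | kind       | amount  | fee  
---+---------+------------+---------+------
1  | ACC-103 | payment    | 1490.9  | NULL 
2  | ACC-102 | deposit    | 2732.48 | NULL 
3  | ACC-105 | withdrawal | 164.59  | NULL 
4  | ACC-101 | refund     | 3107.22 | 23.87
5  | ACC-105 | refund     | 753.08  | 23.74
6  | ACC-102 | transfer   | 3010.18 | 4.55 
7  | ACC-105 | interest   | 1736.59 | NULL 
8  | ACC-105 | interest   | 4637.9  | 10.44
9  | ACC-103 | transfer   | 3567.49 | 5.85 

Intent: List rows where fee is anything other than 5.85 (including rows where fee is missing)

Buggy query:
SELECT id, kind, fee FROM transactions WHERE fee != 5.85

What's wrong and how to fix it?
Bug: 'fee != 5.85' is unknown when fee is NULL, so NULL rows are silently excluded

Fix: Handle NULL separately with IS NULL alongside the inequality

Corrected query:
SELECT id, kind, fee FROM transactions WHERE fee != 5.85 OR fee IS NULL

Result:
id | kind       | fee  
---+------------+------
1  | payment    | NULL 
2  | deposit    | NULL 
3  | withdrawal | NULL 
4  | refund     | 23.87
5  | refund     | 23.74
6  | transfer   | 4.55 
7  | interest   | NULL 
8  | interest   | 10.44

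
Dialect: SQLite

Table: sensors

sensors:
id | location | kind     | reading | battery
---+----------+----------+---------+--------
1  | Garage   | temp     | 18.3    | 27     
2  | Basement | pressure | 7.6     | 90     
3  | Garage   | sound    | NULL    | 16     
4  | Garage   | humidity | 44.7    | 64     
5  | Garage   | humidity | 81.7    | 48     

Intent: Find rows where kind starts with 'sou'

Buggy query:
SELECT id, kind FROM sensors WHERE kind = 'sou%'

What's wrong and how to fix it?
Bug: Wildcards only work with LIKE; '=' treats '%' as a literal character

Fix: Use LIKE for wildcard pattern matching

Corrected query:
SELECT id, kind FROM sensors WHERE kind LIKE 'sou%'

Result:
id | kind 
---+------
3  | sound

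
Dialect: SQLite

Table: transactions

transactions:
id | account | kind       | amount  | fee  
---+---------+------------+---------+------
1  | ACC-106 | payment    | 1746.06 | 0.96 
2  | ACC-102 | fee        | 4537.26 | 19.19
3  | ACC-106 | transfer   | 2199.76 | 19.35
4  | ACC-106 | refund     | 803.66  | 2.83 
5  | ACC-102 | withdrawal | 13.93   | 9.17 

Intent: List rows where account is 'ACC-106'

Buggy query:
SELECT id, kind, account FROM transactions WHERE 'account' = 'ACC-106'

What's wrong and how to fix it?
Bug: Single quotes denote string literals in SQL; the column name is being compared as a constant string

Fix: Reference the column as account without single quotes

Corrected query:
SELECT id, kind, account FROM transactions WHERE account = 'ACC-106'

Result:
id | kind     | account
---+----------+--------
1  | payment  | ACC-106
3  | transfer | ACC-106
4  | refund   | ACC-106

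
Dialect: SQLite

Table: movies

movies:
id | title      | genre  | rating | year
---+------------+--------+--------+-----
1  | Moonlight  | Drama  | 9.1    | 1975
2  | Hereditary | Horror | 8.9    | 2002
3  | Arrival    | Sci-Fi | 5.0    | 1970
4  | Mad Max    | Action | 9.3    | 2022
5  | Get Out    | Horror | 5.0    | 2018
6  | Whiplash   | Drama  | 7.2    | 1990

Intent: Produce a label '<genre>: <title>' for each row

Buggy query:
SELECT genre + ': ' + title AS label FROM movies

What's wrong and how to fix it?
Bug: '+' is numeric addition; on text columns SQLite converts them to 0 instead of concatenating

Fix: Use the || operator for string concatenation

Corrected query:
SELECT genre || ': ' || title AS label FROM movies

Result:
label             
------------------
Drama: Moonlight  
Horror: Hereditary
Sci-Fi: Arrival   
Action: Mad Max   
Horror: Get Out   
Drama: Whiplash   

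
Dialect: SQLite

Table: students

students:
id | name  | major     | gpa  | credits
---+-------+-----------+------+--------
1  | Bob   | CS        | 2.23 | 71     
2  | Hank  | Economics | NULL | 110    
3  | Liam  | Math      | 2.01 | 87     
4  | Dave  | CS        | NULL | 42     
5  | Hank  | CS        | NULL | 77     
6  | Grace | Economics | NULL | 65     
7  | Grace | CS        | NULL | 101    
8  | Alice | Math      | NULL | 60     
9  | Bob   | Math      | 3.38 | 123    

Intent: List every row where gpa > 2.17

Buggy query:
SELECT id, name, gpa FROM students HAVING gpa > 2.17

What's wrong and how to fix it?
Bug: This is a non-aggregate query (no GROUP BY, no aggregates), so in SQLite the HAVING clause is invalid here; a row-level condition belongs in WHERE

Fix: Use WHERE for row-level filtering

Corrected query:
SELECT id, name, gpa FROM students WHERE gpa > 2.17

Result:
id | name | gpa 
---+------+-----
1  | Bob  | 2.23
9  | Bob  | 3.38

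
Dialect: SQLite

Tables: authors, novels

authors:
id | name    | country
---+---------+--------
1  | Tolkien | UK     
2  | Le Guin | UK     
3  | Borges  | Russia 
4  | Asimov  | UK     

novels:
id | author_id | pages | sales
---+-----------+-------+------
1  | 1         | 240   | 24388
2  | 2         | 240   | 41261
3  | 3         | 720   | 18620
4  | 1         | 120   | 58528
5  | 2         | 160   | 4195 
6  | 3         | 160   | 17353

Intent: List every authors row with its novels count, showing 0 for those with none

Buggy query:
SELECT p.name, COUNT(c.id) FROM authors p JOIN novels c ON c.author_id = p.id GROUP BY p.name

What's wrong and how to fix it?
Bug: INNER JOIN drops authors rows that have no matching novels rows

Fix: Use LEFT JOIN so parents without children still appear (COUNT(c.id) gives 0)

Corrected query:
SELECT p.name, COUNT(c.id) FROM authors p LEFT JOIN novels c ON c.author_id = p.id GROUP BY p.name

Result:
name    | COUNT(c.id)
--------+------------
Asimov  | 0          
Borges  | 2          
Le Guin | 2          
Tolkien | 2          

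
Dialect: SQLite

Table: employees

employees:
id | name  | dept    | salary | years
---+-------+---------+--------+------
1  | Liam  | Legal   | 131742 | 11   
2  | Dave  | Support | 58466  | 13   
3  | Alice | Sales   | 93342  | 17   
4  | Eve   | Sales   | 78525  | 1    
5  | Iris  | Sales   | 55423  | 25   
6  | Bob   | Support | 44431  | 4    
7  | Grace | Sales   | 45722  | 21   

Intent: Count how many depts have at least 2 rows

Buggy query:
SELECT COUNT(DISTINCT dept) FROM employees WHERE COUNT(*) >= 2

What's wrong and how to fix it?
Bug: COUNT(*) cannot appear in WHERE; the per-group count doesn't exist yet

Fix: Use a subquery that GROUPs and filters with HAVING, then count its rows

Corrected query:
SELECT COUNT(*) FROM (SELECT dept FROM employees GROUP BY dept HAVING COUNT(*) >= 2)

Result:
COUNT(*)
--------
2       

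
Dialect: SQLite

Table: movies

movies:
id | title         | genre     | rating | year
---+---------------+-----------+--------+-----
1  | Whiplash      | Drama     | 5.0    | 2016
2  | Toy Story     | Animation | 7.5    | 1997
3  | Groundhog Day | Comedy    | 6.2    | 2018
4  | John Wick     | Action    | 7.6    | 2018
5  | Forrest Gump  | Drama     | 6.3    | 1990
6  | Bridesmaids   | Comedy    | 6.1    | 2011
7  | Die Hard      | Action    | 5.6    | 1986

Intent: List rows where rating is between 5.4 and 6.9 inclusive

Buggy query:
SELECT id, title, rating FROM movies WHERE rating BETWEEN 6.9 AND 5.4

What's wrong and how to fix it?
Bug: BETWEEN expects the lower bound first; with 6.9 AND 5.4 the range is empty

Fix: Swap the bounds so the smaller value comes first

Corrected query:
SELECT id, title, rating FROM movies WHERE rating BETWEEN 5.4 AND 6.9

Result:
id | title         | rating
---+---------------+-------
3  | Groundhog Day | 6.2   
5  | Forrest Gump  | 6.3   
6  | Bridesmaids   | 6.1   
7  | Die Hard      | 5.6   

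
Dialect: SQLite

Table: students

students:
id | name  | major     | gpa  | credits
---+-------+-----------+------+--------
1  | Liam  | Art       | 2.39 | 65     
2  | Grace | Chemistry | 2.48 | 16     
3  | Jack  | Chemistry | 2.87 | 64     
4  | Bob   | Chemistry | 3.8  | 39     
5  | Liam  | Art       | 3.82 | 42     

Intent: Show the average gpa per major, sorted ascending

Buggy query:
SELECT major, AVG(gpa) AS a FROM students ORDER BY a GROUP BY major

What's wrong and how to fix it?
Bug: ORDER BY appears before GROUP BY; SQL clause order requires GROUP BY first

Fix: Move ORDER BY to the end, after GROUP BY

Corrected query:
SELECT major, AVG(gpa) AS a FROM students GROUP BY major ORDER BY a

Result:
major     | a    
----------+------
Chemistry | 3.05 
Art       | 3.105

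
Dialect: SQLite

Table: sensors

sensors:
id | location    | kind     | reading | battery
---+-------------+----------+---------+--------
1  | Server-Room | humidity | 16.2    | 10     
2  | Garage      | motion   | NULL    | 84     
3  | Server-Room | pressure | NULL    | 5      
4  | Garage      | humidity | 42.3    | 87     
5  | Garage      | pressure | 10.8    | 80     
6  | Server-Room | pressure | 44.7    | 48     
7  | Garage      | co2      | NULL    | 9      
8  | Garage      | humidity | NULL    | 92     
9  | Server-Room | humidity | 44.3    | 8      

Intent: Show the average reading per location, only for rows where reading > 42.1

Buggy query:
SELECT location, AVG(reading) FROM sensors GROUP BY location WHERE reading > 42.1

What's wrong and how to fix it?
Bug: Row-level WHERE must come before GROUP BY in the clause order

Fix: Place WHERE between FROM and GROUP BY

Corrected query:
SELECT location, AVG(reading) FROM sensors WHERE reading > 42.1 GROUP BY location

Result:
location    | AVG(reading)
------------+-------------
Garage      | 42.3        
Server-Room | 44.5        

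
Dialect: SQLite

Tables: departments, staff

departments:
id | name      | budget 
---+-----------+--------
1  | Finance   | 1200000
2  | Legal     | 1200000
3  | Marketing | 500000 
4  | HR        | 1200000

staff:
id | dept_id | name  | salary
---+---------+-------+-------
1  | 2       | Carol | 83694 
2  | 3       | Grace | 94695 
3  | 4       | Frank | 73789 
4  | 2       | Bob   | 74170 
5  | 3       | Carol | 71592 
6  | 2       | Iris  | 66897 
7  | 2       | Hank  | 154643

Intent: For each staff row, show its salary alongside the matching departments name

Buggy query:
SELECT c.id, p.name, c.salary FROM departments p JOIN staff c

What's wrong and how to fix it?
Bug: JOIN with no ON clause produces a cartesian product; every staff row pairs with every departments row

Fix: Add ON c.dept_id = p.id to the JOIN

Corrected query:
SELECT c.id, p.name, c.salary FROM departments p JOIN staff c ON c.dept_id = p.id

Result:
id | name      | salary
---+-----------+-------
1  | Legal     | 83694 
2  | Marketing | 94695 
3  | HR        | 73789 
4  | Legal     | 74170 
5  | Marketing | 71592 
6  | Legal     | 66897 
7  | Legal     | 154643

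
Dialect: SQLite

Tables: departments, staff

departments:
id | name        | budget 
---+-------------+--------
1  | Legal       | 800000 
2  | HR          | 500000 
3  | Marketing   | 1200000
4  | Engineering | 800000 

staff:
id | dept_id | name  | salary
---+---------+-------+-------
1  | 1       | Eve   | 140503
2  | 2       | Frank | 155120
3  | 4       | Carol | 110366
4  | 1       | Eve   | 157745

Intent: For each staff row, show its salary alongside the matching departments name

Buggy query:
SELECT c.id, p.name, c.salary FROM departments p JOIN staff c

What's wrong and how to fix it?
Bug: Missing join condition: each staff row is matched to all departments rows instead of just its own

Fix: Add ON c.dept_id = p.id to the JOIN

Corrected query:
SELECT c.id, p.name, c.salary FROM departments p JOIN staff c ON c.dept_id = p.id

Result:
id | name        | salary
---+-------------+-------
1  | Legal       | 140503
2  | HR          | 155120
3  | Engineering | 110366
4  | Legal       | 157745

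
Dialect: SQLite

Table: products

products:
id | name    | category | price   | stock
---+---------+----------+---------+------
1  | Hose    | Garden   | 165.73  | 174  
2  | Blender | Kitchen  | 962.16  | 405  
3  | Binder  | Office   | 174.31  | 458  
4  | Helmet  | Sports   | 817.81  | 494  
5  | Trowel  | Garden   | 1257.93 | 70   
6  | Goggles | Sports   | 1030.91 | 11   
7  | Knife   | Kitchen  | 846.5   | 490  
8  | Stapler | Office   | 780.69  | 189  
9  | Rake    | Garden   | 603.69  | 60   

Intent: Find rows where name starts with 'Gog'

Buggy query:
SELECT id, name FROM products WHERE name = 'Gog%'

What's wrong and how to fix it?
Bug: Wildcards only work with LIKE; '=' treats '%' as a literal character

Fix: Replace '=' with LIKE so 'Gog%' is treated as a pattern

Corrected query:
SELECT id, name FROM products WHERE name LIKE 'Gog%'

Result:
id | name   
---+--------
6  | Goggles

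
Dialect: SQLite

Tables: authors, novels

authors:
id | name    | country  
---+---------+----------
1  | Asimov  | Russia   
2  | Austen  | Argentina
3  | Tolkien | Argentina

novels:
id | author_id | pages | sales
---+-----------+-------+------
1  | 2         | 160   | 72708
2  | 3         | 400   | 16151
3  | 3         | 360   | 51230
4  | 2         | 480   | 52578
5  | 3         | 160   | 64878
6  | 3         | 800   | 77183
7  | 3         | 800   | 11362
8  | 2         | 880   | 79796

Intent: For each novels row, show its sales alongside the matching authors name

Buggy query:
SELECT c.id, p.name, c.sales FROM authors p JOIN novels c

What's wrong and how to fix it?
Bug: JOIN with no ON clause produces a cartesian product; every novels row pairs with every authors row

Fix: Add ON c.author_id = p.id to the JOIN

Corrected query:
SELECT c.id, p.name, c.sales FROM authors p JOIN novels c ON c.author_id = p.id

Result:
id | name    | sales
---+---------+------
1  | Austen  | 72708
2  | Tolkien | 16151
3  | Tolkien | 51230
4  | Austen  | 52578
5  | Tolkien | 64878
6  | Tolkien | 77183
7  | Tolkien | 11362
8  | Austen  | 79796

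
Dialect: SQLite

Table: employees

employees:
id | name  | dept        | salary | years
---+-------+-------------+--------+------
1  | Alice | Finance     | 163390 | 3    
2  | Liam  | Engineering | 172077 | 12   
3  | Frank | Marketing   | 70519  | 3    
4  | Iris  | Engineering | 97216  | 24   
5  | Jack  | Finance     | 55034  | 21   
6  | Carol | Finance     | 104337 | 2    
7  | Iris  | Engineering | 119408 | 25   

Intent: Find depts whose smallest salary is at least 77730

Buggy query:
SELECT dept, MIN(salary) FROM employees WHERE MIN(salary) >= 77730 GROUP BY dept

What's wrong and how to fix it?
Bug: Aggregates like MIN are computed per group after WHERE runs

Fix: Replace WHERE with HAVING after the GROUP BY

Corrected query:
SELECT dept, MIN(salary) FROM employees GROUP BY dept HAVING MIN(salary) >= 77730

Result:
dept        | MIN(salary)
------------+------------
Engineering | 97216      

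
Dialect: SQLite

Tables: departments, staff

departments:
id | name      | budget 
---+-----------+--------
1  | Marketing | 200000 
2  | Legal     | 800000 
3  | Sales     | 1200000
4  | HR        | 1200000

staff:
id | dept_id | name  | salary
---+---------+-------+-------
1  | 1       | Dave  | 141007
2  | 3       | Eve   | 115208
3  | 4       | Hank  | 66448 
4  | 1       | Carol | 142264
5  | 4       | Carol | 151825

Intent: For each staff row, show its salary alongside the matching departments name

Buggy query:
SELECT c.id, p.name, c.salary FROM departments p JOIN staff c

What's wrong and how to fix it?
Bug: Missing join condition: each staff row is matched to all departments rows instead of just its own

Fix: Add ON c.dept_id = p.id to the JOIN

Corrected query:
SELECT c.id, p.name, c.salary FROM departments p JOIN staff c ON c.dept_id = p.id

Result:
id | name      | salary
---+-----------+-------
1  | Marketing | 141007
2  | Sales     | 115208
3  | HR        | 66448 
4  | Marketing | 142264
5  | HR        | 151825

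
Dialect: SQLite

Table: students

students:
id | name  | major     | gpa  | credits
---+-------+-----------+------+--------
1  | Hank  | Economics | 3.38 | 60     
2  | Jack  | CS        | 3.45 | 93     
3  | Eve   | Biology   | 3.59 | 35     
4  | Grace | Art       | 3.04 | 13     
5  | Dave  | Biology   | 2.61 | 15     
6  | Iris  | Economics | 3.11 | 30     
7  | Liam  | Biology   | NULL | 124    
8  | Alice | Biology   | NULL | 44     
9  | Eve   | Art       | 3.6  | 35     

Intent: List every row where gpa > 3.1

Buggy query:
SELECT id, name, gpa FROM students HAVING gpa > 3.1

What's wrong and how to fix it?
Bug: HAVING filters the output of aggregation, but this query has no GROUP BY and no aggregate functions, so SQLite rejects it (HAVING clause on a non-aggregate query); the condition here is per row

Fix: Replace HAVING with WHERE since the condition applies to individual rows

Corrected query:
SELECT id, name, gpa FROM students WHERE gpa > 3.1

Result:
id | name | gpa 
---+------+-----
1  | Hank | 3.38
2  | Jack | 3.45
3  | Eve  | 3.59
6  | Iris | 3.11
9  | Eve  | 3.6 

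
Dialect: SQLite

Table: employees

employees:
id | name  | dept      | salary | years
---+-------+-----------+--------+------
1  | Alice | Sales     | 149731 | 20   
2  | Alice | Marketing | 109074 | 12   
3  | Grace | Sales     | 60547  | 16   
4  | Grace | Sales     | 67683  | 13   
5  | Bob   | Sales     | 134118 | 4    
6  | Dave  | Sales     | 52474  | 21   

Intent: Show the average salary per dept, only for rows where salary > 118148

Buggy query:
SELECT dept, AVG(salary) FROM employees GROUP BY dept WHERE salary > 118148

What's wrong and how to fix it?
Bug: Row-level WHERE must come before GROUP BY in the clause order

Fix: Place WHERE between FROM and GROUP BY

Corrected query:
SELECT dept, AVG(salary) FROM employees WHERE salary > 118148 GROUP BY dept

Result:
dept  | AVG(salary)
------+------------
Sales | 141924.5   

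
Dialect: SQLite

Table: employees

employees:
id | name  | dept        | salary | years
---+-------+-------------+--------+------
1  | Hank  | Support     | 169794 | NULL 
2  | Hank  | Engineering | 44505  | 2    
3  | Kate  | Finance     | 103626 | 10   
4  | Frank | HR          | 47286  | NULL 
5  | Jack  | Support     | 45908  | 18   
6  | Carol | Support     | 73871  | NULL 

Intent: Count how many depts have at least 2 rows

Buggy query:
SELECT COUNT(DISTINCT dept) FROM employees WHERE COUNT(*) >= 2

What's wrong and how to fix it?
Bug: WHERE filters individual rows, not groups, so a group-level COUNT is invalid there

Fix: Use a subquery that GROUPs and filters with HAVING, then count its rows

Corrected query:
SELECT COUNT(*) FROM (SELECT dept FROM employees GROUP BY dept HAVING COUNT(*) >= 2)

Result:
COUNT(*)
--------
1       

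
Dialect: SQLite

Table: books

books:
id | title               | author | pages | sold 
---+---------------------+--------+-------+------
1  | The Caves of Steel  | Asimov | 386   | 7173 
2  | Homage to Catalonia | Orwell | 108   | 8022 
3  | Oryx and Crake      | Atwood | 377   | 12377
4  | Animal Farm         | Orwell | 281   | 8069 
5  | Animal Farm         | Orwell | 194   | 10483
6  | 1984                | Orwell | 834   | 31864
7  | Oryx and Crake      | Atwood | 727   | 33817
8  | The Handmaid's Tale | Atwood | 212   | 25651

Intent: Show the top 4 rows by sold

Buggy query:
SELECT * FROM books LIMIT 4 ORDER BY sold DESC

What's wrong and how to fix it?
Bug: ORDER BY cannot follow LIMIT; LIMIT is the final clause

Fix: Swap the clauses: ORDER BY first, then LIMIT

Corrected query:
SELECT * FROM books ORDER BY sold DESC LIMIT 4

Result:
id | title               | author | pages | sold 
---+---------------------+--------+-------+------
7  | Oryx and Crake      | Atwood | 727   | 33817
6  | 1984                | Orwell | 834   | 31864
8  | The Handmaid's Tale | Atwood | 212   | 25651
3  | Oryx and Crake      | Atwood | 377   | 12377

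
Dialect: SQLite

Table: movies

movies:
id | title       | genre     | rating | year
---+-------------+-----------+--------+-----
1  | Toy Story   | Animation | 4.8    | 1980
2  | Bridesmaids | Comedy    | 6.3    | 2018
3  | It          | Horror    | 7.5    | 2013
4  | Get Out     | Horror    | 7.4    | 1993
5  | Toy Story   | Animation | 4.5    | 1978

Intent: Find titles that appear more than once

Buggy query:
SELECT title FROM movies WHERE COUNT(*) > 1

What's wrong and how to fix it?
Bug: WHERE can't reference COUNT(*); aggregates are computed after WHERE

Fix: GROUP BY title, then filter groups with HAVING COUNT(*) > 1

Corrected query:
SELECT title FROM movies GROUP BY title HAVING COUNT(*) > 1

Result:
title    
---------
Toy Story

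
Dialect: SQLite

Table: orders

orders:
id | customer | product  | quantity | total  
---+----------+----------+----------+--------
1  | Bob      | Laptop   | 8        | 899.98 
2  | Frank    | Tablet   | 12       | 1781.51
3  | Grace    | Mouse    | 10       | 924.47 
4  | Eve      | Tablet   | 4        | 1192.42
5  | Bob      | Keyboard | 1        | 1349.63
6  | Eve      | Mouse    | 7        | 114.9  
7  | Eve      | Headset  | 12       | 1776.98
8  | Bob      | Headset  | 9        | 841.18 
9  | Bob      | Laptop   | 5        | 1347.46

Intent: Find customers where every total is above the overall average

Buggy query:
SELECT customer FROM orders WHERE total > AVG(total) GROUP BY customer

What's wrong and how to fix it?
Bug: AVG() is an aggregate; it can't sit directly in WHERE

Fix: Use a subquery for AVG and a HAVING MIN(...) filter so the condition holds for every row in the group

Corrected query:
SELECT customer FROM orders GROUP BY customer HAVING MIN(total) > (SELECT AVG(total) FROM orders)

Result:
customer
--------
Frank   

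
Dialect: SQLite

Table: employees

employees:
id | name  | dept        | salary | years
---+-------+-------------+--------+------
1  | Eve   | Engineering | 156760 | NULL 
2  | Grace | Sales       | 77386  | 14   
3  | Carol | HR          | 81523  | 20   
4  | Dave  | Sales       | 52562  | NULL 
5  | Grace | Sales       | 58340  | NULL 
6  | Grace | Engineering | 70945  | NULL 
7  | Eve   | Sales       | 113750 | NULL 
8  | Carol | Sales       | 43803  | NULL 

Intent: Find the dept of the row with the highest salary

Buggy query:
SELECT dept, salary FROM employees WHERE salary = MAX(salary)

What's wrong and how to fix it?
Bug: MAX(salary) is an aggregate and cannot be used directly in WHERE

Fix: Wrap MAX in a scalar subquery so WHERE compares against a single value

Corrected query:
SELECT dept, salary FROM employees WHERE salary = (SELECT MAX(salary) FROM employees)

Result:
dept        | salary
------------+-------
Engineering | 156760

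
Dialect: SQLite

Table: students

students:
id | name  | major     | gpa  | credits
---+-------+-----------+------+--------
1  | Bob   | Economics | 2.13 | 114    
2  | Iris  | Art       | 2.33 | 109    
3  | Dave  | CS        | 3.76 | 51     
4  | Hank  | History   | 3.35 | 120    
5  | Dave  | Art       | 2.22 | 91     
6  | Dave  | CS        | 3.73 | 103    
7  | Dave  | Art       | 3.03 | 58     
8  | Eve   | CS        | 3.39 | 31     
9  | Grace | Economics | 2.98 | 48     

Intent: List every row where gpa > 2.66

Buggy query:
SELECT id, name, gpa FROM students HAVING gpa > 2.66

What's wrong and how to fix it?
Bug: HAVING filters the output of aggregation, but this query has no GROUP BY and no aggregate functions, so SQLite rejects it (HAVING clause on a non-aggregate query); the condition here is per row

Fix: Use WHERE for row-level filtering

Corrected query:
SELECT id, name, gpa FROM students WHERE gpa > 2.66

Result:
id | name  | gpa 
---+-------+-----
3  | Dave  | 3.76
4  | Hank  | 3.35
6  | Dave  | 3.73
7  | Dave  | 3.03
8  | Eve   | 3.39
9  | Grace | 2.98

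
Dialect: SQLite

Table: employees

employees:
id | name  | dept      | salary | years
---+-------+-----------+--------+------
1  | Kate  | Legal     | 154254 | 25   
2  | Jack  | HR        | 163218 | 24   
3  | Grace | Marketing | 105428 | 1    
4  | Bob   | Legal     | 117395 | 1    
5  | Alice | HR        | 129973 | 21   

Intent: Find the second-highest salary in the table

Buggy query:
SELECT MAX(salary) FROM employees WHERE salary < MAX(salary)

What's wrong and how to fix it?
Bug: The inner MAX is an aggregate inside WHERE, which is not allowed

Fix: Compute the overall MAX in a subquery, then take MAX of rows below it

Corrected query:
SELECT MAX(salary) FROM employees WHERE salary < (SELECT MAX(salary) FROM employees)

Result:
MAX(salary)
-----------
154254     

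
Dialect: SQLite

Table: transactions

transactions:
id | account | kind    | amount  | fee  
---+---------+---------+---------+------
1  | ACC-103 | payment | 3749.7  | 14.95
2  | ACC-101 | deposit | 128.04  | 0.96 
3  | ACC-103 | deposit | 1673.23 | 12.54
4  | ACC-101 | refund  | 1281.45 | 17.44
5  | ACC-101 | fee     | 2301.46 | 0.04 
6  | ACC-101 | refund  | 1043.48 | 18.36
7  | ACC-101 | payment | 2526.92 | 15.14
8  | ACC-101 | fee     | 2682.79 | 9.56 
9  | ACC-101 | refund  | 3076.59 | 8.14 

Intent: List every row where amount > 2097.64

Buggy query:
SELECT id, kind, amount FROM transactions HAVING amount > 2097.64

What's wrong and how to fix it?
Bug: HAVING filters the output of aggregation, but this query has no GROUP BY and no aggregate functions, so SQLite rejects it (HAVING clause on a non-aggregate query); the condition here is per row

Fix: Replace HAVING with WHERE since the condition applies to individual rows

Corrected query:
SELECT id, kind, amount FROM transactions WHERE amount > 2097.64

Result:
id | kind    | amount 
---+---------+--------
1  | payment | 3749.7 
5  | fee     | 2301.46
7  | payment | 2526.92
8  | fee     | 2682.79
9  | refund  | 3076.59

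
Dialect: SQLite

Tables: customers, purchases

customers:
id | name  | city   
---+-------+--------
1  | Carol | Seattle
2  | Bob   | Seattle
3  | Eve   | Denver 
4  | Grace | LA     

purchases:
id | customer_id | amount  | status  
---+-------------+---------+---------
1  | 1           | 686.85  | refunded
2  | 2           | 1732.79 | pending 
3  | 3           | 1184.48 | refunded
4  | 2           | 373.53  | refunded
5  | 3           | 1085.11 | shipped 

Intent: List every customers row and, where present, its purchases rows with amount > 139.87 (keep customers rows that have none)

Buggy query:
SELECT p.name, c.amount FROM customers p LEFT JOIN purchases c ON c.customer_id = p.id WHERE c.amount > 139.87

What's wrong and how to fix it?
Bug: Filtering c.amount in WHERE discards the NULL rows produced by LEFT JOIN, turning it into an inner join

Fix: Put 'c.amount > 139.87' in the JOIN's ON clause instead of WHERE

Corrected query:
SELECT p.name, c.amount FROM customers p LEFT JOIN purchases c ON c.customer_id = p.id AND c.amount > 139.87

Result:
name  | amount 
------+--------
Carol | 686.85 
Bob   | 373.53 
Bob   | 1732.79
Eve   | 1085.11
Eve   | 1184.48
Grace | NULL   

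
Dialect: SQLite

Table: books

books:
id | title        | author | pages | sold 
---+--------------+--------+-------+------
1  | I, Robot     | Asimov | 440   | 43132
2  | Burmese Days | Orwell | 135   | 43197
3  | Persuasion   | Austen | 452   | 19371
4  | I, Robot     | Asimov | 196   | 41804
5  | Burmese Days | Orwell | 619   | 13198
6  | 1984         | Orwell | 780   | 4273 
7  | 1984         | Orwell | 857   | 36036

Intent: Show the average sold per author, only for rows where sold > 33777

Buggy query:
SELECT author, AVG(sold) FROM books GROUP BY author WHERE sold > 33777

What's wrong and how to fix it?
Bug: Row-level WHERE must come before GROUP BY in the clause order

Fix: Move the WHERE clause before GROUP BY

Corrected query:
SELECT author, AVG(sold) FROM books WHERE sold > 33777 GROUP BY author

Result:
author | AVG(sold)
-------+----------
Asimov | 42468    
Orwell | 39616.5  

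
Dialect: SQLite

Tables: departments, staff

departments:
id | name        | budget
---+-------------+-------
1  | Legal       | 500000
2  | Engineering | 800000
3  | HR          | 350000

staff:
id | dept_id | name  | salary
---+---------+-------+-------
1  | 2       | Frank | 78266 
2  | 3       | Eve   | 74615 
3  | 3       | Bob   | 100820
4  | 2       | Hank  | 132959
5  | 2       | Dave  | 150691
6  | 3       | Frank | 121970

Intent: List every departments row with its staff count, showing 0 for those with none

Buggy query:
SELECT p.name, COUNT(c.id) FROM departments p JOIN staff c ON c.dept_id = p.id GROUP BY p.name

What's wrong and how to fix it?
Bug: An inner join excludes parents with zero children

Fix: Switch to LEFT JOIN to retain unmatched parent rows

Corrected query:
SELECT p.name, COUNT(c.id) FROM departments p LEFT JOIN staff c ON c.dept_id = p.id GROUP BY p.name

Result:
name        | COUNT(c.id)
------------+------------
Engineering | 3          
HR          | 3          
Legal       | 0          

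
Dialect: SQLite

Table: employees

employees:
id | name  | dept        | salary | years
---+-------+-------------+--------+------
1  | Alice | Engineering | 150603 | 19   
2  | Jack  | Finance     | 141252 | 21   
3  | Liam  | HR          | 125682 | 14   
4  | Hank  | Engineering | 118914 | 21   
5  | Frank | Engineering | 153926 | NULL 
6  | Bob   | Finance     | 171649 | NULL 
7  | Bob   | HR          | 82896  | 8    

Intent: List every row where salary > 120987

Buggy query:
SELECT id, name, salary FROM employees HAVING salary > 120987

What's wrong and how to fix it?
Bug: HAVING filters the output of aggregation, but this query has no GROUP BY and no aggregate functions, so SQLite rejects it (HAVING clause on a non-aggregate query); the condition here is per row

Fix: Use WHERE for row-level filtering

Corrected query:
SELECT id, name, salary FROM employees WHERE salary > 120987

Result:
id | name  | salary
---+-------+-------
1  | Alice | 150603
2  | Jack  | 141252
3  | Liam  | 125682
5  | Frank | 153926
6  | Bob   | 171649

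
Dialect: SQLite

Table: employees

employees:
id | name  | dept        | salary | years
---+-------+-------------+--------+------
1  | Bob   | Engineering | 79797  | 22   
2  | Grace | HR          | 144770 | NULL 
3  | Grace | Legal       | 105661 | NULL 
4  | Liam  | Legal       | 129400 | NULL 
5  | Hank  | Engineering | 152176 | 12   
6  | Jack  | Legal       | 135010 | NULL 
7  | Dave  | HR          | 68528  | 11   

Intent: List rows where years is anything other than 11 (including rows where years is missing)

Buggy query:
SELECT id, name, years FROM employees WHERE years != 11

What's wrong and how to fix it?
Bug: 'years != 11' is unknown when years is NULL, so NULL rows are silently excluded

Fix: Add an explicit OR years IS NULL to include the missing-value rows

Corrected query:
SELECT id, name, years FROM employees WHERE years != 11 OR years IS NULL

Result:
id | name  | years
---+-------+------
1  | Bob   | 22   
2  | Grace | NULL 
3  | Grace | NULL 
4  | Liam  | NULL 
5  | Hank  | 12   
6  | Jack  | NULL 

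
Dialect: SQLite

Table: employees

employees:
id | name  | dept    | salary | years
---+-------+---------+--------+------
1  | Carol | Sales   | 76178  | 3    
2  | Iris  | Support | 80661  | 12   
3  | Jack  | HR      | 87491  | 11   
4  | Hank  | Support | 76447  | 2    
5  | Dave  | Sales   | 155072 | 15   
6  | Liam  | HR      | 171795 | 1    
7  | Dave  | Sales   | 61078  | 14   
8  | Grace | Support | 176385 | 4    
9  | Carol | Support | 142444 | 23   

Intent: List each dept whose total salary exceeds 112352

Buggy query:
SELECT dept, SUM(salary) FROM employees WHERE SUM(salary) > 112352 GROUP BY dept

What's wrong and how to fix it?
Bug: Aggregate functions cannot appear in a WHERE clause

Fix: Move the aggregate condition to a HAVING clause

Corrected query:
SELECT dept, SUM(salary) FROM employees GROUP BY dept HAVING SUM(salary) > 112352

Result:
dept    | SUM(salary)
--------+------------
HR      | 259286     
Sales   | 292328     
Support | 475937     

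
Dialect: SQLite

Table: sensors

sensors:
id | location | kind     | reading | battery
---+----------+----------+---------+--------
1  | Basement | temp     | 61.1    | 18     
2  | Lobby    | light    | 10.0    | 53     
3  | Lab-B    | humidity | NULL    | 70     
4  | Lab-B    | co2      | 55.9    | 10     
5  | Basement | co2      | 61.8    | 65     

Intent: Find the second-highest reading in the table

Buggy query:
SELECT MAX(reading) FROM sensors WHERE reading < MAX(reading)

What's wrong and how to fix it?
Bug: MAX(reading) on the right of the comparison is an aggregate-in-WHERE error

Fix: Compute the overall MAX in a subquery, then take MAX of rows below it

Corrected query:
SELECT MAX(reading) FROM sensors WHERE reading < (SELECT MAX(reading) FROM sensors)

Result:
MAX(reading)
------------
61.1        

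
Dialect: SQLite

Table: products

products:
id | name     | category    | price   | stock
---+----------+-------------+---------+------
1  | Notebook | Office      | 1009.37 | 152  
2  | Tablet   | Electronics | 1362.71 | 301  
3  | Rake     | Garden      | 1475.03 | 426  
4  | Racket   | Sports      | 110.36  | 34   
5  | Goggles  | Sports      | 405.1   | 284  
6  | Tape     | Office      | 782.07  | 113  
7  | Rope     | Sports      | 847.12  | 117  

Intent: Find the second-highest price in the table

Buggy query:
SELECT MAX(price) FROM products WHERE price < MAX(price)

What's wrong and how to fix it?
Bug: The inner MAX is an aggregate inside WHERE, which is not allowed

Fix: Put the inner MAX in a scalar subquery

Corrected query:
SELECT MAX(price) FROM products WHERE price < (SELECT MAX(price) FROM products)

Result:
MAX(price)
----------
1362.71   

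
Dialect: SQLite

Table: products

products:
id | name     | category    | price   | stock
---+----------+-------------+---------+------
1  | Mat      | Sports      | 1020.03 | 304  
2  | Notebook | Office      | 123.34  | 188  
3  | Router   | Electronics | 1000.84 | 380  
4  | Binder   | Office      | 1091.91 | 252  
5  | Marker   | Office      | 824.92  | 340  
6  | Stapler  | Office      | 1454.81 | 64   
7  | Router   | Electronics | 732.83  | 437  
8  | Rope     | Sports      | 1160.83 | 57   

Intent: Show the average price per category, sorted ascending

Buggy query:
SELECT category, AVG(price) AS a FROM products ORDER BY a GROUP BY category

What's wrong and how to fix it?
Bug: GROUP BY must precede ORDER BY

Fix: Reorder: SELECT … FROM … GROUP BY … ORDER BY …

Corrected query:
SELECT category, AVG(price) AS a FROM products GROUP BY category ORDER BY a

Result:
category    | a      
------------+--------
Electronics | 866.835
Office      | 873.745
Sports      | 1090.43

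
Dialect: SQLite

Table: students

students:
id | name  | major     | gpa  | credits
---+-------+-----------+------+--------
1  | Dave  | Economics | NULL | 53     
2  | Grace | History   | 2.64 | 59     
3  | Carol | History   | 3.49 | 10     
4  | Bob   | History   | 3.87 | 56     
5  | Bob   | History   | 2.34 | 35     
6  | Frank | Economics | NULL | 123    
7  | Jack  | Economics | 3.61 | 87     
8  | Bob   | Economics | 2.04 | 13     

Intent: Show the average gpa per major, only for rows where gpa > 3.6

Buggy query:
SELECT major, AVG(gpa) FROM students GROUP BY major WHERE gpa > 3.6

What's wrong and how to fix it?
Bug: WHERE cannot follow GROUP BY

Fix: Place WHERE between FROM and GROUP BY

Corrected query:
SELECT major, AVG(gpa) FROM students WHERE gpa > 3.6 GROUP BY major

Result:
major     | AVG(gpa)
----------+---------
Economics | 3.61    
History   | 3.87    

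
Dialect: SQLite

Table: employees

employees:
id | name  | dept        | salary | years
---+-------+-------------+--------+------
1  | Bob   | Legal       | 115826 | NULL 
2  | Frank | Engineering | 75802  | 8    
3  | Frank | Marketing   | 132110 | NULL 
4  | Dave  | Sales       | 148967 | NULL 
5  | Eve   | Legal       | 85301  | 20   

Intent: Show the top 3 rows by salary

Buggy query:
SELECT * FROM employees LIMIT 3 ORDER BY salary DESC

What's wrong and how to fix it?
Bug: LIMIT must come after ORDER BY

Fix: Swap the clauses: ORDER BY first, then LIMIT

Corrected query:
SELECT * FROM employees ORDER BY salary DESC LIMIT 3

Result:
id | name  | dept      | salary | years
---+-------+-----------+--------+------
4  | Dave  | Sales     | 148967 | NULL 
3  | Frank | Marketing | 132110 | NULL 
1  | Bob   | Legal     | 115826 | NULL 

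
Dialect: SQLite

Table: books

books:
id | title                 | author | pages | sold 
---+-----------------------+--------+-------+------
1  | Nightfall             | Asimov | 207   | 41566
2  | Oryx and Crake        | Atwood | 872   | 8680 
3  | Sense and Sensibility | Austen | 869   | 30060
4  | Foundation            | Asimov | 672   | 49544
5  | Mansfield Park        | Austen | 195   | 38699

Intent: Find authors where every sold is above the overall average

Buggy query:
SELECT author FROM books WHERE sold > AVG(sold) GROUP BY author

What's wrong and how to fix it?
Bug: WHERE evaluates per row before aggregation, so AVG() is unavailable

Fix: Use a subquery for AVG and a HAVING MIN(...) filter so the condition holds for every row in the group

Corrected query:
SELECT author FROM books GROUP BY author HAVING MIN(sold) > (SELECT AVG(sold) FROM books)

Result:
author
------
Asimov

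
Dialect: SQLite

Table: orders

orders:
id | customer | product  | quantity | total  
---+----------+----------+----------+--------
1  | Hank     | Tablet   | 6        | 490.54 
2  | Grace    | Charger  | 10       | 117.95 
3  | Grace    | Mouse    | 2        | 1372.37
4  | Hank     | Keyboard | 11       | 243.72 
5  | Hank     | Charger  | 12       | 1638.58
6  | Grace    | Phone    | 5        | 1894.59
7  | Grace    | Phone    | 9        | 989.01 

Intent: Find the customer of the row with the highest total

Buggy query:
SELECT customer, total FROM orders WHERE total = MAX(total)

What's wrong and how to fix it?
Bug: WHERE is evaluated per row; an aggregate over the whole table isn't defined there

Fix: Use a subquery: WHERE total = (SELECT MAX(total) FROM orders)

Corrected query:
SELECT customer, total FROM orders WHERE total = (SELECT MAX(total) FROM orders)

Result:
customer | total  
---------+--------
Grace    | 1894.59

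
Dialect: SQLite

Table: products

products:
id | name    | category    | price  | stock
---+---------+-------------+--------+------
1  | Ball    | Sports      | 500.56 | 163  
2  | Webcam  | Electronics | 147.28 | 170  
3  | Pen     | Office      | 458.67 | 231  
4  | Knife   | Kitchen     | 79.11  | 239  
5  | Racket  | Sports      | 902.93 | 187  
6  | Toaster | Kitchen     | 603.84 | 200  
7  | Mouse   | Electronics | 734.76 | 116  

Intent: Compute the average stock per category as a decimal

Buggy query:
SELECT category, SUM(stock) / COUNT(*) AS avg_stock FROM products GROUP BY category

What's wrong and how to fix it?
Bug: Both operands are integers, so '/' performs integer division and truncates

Fix: Cast one side to REAL so the division keeps the fractional part

Corrected query:
SELECT category, SUM(stock) * 1.0 / COUNT(*) AS avg_stock FROM products GROUP BY category

Result:
category    | avg_stock
------------+----------
Electronics | 143      
Kitchen     | 219.5    
Office      | 231      
Sports      | 175      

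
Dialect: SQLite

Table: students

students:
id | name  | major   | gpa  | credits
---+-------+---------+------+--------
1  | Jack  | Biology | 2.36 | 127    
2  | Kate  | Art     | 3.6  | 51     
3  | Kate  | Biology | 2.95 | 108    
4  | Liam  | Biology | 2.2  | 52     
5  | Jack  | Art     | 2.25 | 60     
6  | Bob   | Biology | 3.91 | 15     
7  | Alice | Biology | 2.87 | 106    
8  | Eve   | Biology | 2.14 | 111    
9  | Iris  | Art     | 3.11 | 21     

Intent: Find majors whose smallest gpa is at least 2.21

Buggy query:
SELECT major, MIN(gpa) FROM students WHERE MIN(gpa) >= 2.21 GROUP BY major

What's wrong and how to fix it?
Bug: MIN() in WHERE is a misuse of aggregate

Fix: Replace WHERE with HAVING after the GROUP BY

Corrected query:
SELECT major, MIN(gpa) FROM students GROUP BY major HAVING MIN(gpa) >= 2.21

Result:
major | MIN(gpa)
------+---------
Art   | 2.25    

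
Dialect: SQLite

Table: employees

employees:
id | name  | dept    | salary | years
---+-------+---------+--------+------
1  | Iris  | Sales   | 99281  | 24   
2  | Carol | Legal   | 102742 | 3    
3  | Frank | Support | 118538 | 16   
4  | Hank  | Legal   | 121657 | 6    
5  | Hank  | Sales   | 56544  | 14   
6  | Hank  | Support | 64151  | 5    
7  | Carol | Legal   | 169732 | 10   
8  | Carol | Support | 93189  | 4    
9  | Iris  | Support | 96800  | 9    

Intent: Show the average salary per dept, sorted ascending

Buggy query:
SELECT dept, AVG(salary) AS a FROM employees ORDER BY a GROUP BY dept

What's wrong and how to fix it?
Bug: GROUP BY must precede ORDER BY

Fix: Move ORDER BY to the end, after GROUP BY

Corrected query:
SELECT dept, AVG(salary) AS a FROM employees GROUP BY dept ORDER BY a

Result:
dept    | a      
--------+--------
Sales   | 77912.5
Support | 93169.5
Legal   | 131377 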